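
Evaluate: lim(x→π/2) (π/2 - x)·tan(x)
This is a 0·∞ indeterminate form.

Rewrite 0·∞ as a quotient (0/0 or ∞/∞ form), then apply L'Hôpital's rule:
  lim(x→π/2) (π/2 - x)·tan(x) = 1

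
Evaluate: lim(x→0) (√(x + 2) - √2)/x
This is a standard limit.

Factor or rationalize the expression:
  lim(x→0) (√(x + 2) - √2)/x = sqrt(2)/4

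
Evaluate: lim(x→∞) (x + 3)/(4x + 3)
This is an ∞/∞ indeterminate form.

Apply L'Hôpital's rule: differentiate numerator and denominator separately.
  f(x) = x + 3   ⇒   f'(x) = 1
  g(x) = 4·x + 3   ⇒   g'(x) = 4
  lim(x→∞) f'(x)/g'(x) = lim(x→∞) (1)/(4)
  = 1/4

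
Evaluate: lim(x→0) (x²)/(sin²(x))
This is a 0/0 indeterminate form.

Apply L'Hôpital's rule: differentiate numerator and denominator separately.
  f(x) = x^2   ⇒   f'(x) = 2·x
  g(x) = sin(x)^2   ⇒   g'(x) = 2·sin(x)·cos(x)
  lim(x→0) f'(x)/g'(x) = lim(x→0) (2·x)/(2·sin(x)·cos(x))
  = 1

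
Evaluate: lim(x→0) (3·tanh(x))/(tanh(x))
This is a 0/0 indeterminate form.

Apply L'Hôpital's rule: differentiate numerator and denominator separately.
  f(x) = 3·tanh(x)   ⇒   f'(x) = 3 - 3·tanh(x)^2
  g(x) = tanh(x)   ⇒   g'(x) = 1 - tanh(x)^2
  lim(x→0) f'(x)/g'(x) = lim(x→0) (3 - 3·tanh(x)^2)/(1 - tanh(x)^2)
  = 3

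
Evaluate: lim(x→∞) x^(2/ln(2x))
This is an exponential indeterminate form.

For exponential indeterminate forms, take the natural log:
  Let L = lim(x→∞) x^(2/ln(2x))
  Then ln(L) = lim(x→∞) [exponent × ln(base)]
  Evaluate using L'Hôpital or standard limits, then exponentiate.
  L = e²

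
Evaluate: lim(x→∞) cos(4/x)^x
This is an exponential indeterminate form.

For exponential indeterminate forms, take the natural log:
  Let L = lim(x→∞) cos(4/x)^x
  Then ln(L) = lim(x→∞) [exponent × ln(base)]
  Evaluate using L'Hôpital or standard limits, then exponentiate.
  L = 1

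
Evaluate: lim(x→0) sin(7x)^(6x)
This is an exponential indeterminate form.

For exponential indeterminate forms, take the natural log:
  Let L = lim(x→0) sin(7x)^(6x)
  Then ln(L) = lim(x→0) [exponent × ln(base)]
  Evaluate using L'Hôpital or standard limits, then exponentiate.
  L = 1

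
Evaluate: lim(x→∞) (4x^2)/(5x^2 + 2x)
This is an ∞/∞ indeterminate form.

Apply L'Hôpital's rule: differentiate numerator and denominator separately.
  f(x) = 4·x^2   ⇒   f'(x) = 8·x
  g(x) = 5·x^2 + 2·x   ⇒   g'(x) = 10·x + 2
  lim(x→∞) f'(x)/g'(x) = lim(x→∞) (8·x)/(10·x + 2)
  = 4/5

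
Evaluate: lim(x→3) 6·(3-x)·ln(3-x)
This is a 0·∞ indeterminate form.

Rewrite 0·∞ as a quotient (0/0 or ∞/∞ form), then apply L'Hôpital's rule:
  lim(x→3) 6·(3-x)·ln(3-x) = 0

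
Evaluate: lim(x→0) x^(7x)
This is an exponential indeterminate form.

For exponential indeterminate forms, take the natural log:
  Let L = lim(x→0) x^(7x)
  Then ln(L) = lim(x→0) [exponent × ln(base)]
  Evaluate using L'Hôpital or standard limits, then exponentiate.
  L = 1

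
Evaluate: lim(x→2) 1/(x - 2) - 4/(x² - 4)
This is an ∞-∞ indeterminate form.

Combine fractions or rationalize to convert ∞-∞ to 0/0 form:
  lim(x→2) 1/(x - 2) - 4/(x² - 4) = 1/4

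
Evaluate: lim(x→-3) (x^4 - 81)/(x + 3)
This is a standard limit.

Factor or rationalize the expression:
  lim(x→-3) (x^4 - 81)/(x + 3) = -108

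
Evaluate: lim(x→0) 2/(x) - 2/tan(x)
This is an ∞-∞ indeterminate form.

Combine fractions or rationalize to convert ∞-∞ to 0/0 form:
  lim(x→0) 2/(x) - 2/tan(x) = 0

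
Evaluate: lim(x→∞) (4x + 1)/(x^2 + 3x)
This is an ∞/∞ indeterminate form.

Apply L'Hôpital's rule: differentiate numerator and denominator separately.
  f(x) = 4·x + 1   ⇒   f'(x) = 4
  g(x) = x^2 + 3·x   ⇒   g'(x) = 2·x + 3
  lim(x→∞) f'(x)/g'(x) = lim(x→∞) (4)/(2·x + 3)
  = 0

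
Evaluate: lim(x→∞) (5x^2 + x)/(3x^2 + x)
This is an ∞/∞ indeterminate form.

Apply L'Hôpital's rule: differentiate numerator and denominator separately.
  f(x) = 5·x^2 + x   ⇒   f'(x) = 10·x + 1
  g(x) = 3·x^2 + x   ⇒   g'(x) = 6·x + 1
  lim(x→∞) f'(x)/g'(x) = lim(x→∞) (10·x + 1)/(6·x + 1)
  = 5/3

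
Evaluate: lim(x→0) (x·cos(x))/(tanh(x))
This is a 0/0 indeterminate form.

Apply L'Hôpital's rule: differentiate numerator and denominator separately.
  f(x) = x·cos(x)   ⇒   f'(x) = -x·sin(x) + cos(x)
  g(x) = tanh(x)   ⇒   g'(x) = 1 - tanh(x)^2
  lim(x→0) f'(x)/g'(x) = lim(x→0) (-x·sin(x) + cos(x))/(1 - tanh(x)^2)
  = 1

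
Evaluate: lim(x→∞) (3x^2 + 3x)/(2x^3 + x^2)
This is an ∞/∞ indeterminate form.

Apply L'Hôpital's rule: differentiate numerator and denominator separately.
  f(x) = 3·x^2 + 3·x   ⇒   f'(x) = 6·x + 3
  g(x) = 2·x^3 + x^2   ⇒   g'(x) = 6·x^2 + 2·x
  lim(x→∞) f'(x)/g'(x) = lim(x→∞) (6·x + 3)/(6·x^2 + 2·x)
  = 0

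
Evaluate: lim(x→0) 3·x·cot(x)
This is a 0·∞ indeterminate form.

Rewrite 0·∞ as a quotient (0/0 or ∞/∞ form), then apply L'Hôpital's rule:
  lim(x→0) 3·x·cot(x) = 3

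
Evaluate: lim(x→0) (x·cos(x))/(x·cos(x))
This is a 0/0 indeterminate form.

Apply L'Hôpital's rule: differentiate numerator and denominator separately.
  f(x) = x·cos(x)   ⇒   f'(x) = -x·sin(x) + cos(x)
  g(x) = x·cos(x)   ⇒   g'(x) = -x·sin(x) + cos(x)
  lim(x→0) f'(x)/g'(x) = lim(x→0) (-x·sin(x) + cos(x))/(-x·sin(x) + cos(x))
  = 1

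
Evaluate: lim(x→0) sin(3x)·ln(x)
This is a 0·∞ indeterminate form.

Rewrite 0·∞ as a quotient (0/0 or ∞/∞ form), then apply L'Hôpital's rule:
  lim(x→0) sin(3x)·ln(x) = 0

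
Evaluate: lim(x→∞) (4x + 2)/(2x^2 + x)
This is an ∞/∞ indeterminate form.

Apply L'Hôpital's rule: differentiate numerator and denominator separately.
  f(x) = 4·x + 2   ⇒   f'(x) = 4
  g(x) = 2·x^2 + x   ⇒   g'(x) = 4·x + 1
  lim(x→∞) f'(x)/g'(x) = lim(x→∞) (4)/(4·x + 1)
  = 0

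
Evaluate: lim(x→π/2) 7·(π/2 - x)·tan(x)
This is a 0·∞ indeterminate form.

Rewrite 0·∞ as a quotient (0/0 or ∞/∞ form), then apply L'Hôpital's rule:
  lim(x→π/2) 7·(π/2 - x)·tan(x) = 7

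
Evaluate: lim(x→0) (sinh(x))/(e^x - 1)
This is a 0/0 indeterminate form.

Apply L'Hôpital's rule: differentiate numerator and denominator separately.
  f(x) = sinh(x)   ⇒   f'(x) = cosh(x)
  g(x) = e^(x) - 1   ⇒   g'(x) = e^(x)
  lim(x→0) f'(x)/g'(x) = lim(x→0) (cosh(x))/(e^(x))
  = 1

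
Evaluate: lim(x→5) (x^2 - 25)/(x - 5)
This is a standard limit.

Factor or rationalize the expression:
  lim(x→5) (x^2 - 25)/(x - 5) = 10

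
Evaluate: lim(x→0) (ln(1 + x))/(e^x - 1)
This is a 0/0 indeterminate form.

Apply L'Hôpital's rule: differentiate numerator and denominator separately.
  f(x) = ln(x + 1)   ⇒   f'(x) = 1/(x + 1)
  g(x) = e^(x) - 1   ⇒   g'(x) = e^(x)
  lim(x→0) f'(x)/g'(x) = lim(x→0) (1/(x + 1))/(e^(x))
  = 1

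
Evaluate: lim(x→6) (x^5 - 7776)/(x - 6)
This is a standard limit.

Factor or rationalize the expression:
  lim(x→6) (x^5 - 7776)/(x - 6) = 6480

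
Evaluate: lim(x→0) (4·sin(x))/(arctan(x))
This is a 0/0 indeterminate form.

Apply L'Hôpital's rule: differentiate numerator and denominator separately.
  f(x) = 4·sin(x)   ⇒   f'(x) = 4·cos(x)
  g(x) = atan(x)   ⇒   g'(x) = 1/(x^2 + 1)
  lim(x→0) f'(x)/g'(x) = lim(x→0) (4·cos(x))/(1/(x^2 + 1))
  = 4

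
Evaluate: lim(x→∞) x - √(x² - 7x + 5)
This is an ∞-∞ indeterminate form.

Combine fractions or rationalize to convert ∞-∞ to 0/0 form:
  lim(x→∞) x - √(x² - 7x + 5) = 7/2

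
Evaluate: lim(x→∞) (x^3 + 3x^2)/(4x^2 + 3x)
This is an ∞/∞ indeterminate form.

Apply L'Hôpital's rule: differentiate numerator and denominator separately.
  f(x) = x^3 + 3·x^2   ⇒   f'(x) = 3·x^2 + 6·x
  g(x) = 4·x^2 + 3·x   ⇒   g'(x) = 8·x + 3
  lim(x→∞) f'(x)/g'(x) = lim(x→∞) (3·x^2 + 6·x)/(8·x + 3)
  = ∞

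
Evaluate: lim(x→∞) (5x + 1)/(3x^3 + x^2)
This is an ∞/∞ indeterminate form.

Apply L'Hôpital's rule: differentiate numerator and denominator separately.
  f(x) = 5·x + 1   ⇒   f'(x) = 5
  g(x) = 3·x^3 + x^2   ⇒   g'(x) = 9·x^2 + 2·x
  lim(x→∞) f'(x)/g'(x) = lim(x→∞) (5)/(9·x^2 + 2·x)
  = 0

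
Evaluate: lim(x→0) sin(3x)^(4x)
This is an exponential indeterminate form.

For exponential indeterminate forms, take the natural log:
  Let L = lim(x→0) sin(3x)^(4x)
  Then ln(L) = lim(x→0) [exponent × ln(base)]
  Evaluate using L'Hôpital or standard limits, then exponentiate.
  L = 1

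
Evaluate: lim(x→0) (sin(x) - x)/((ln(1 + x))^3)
This is a 0/0 indeterminate form.

Apply L'Hôpital's rule: differentiate numerator and denominator separately.
  f(x) = -x + sin(x)   ⇒   f'(x) = cos(x) - 1
  g(x) = ln(x + 1)^3   ⇒   g'(x) = 3·ln(x + 1)^2/(x + 1)
  lim(x→0) f'(x)/g'(x) = lim(x→0) (cos(x) - 1)/(3·ln(x + 1)^2/(x + 1))
  = -1/6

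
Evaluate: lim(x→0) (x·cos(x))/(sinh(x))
This is a 0/0 indeterminate form.

Apply L'Hôpital's rule: differentiate numerator and denominator separately.
  f(x) = x·cos(x)   ⇒   f'(x) = -x·sin(x) + cos(x)
  g(x) = sinh(x)   ⇒   g'(x) = cosh(x)
  lim(x→0) f'(x)/g'(x) = lim(x→0) (-x·sin(x) + cos(x))/(cosh(x))
  = 1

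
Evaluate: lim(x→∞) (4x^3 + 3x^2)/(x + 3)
This is an ∞/∞ indeterminate form.

Apply L'Hôpital's rule: differentiate numerator and denominator separately.
  f(x) = 4·x^3 + 3·x^2   ⇒   f'(x) = 12·x^2 + 6·x
  g(x) = x + 3   ⇒   g'(x) = 1
  lim(x→∞) f'(x)/g'(x) = lim(x→∞) (12·x^2 + 6·x)/(1)
  = ∞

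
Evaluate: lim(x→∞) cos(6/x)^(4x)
This is an exponential indeterminate form.

For exponential indeterminate forms, take the natural log:
  Let L = lim(x→∞) cos(6/x)^(4x)
  Then ln(L) = lim(x→∞) [exponent × ln(base)]
  Evaluate using L'Hôpital or standard limits, then exponentiate.
  L = 1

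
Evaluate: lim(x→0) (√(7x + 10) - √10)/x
This is a standard limit.

Factor or rationalize the expression:
  lim(x→0) (√(7x + 10) - √10)/x = 7·sqrt(10)/20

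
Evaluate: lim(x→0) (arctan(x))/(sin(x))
This is a 0/0 indeterminate form.

Apply L'Hôpital's rule: differentiate numerator and denominator separately.
  f(x) = atan(x)   ⇒   f'(x) = 1/(x^2 + 1)
  g(x) = sin(x)   ⇒   g'(x) = cos(x)
  lim(x→0) f'(x)/g'(x) = lim(x→0) (1/(x^2 + 1))/(cos(x))
  = 1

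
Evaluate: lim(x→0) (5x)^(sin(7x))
This is an exponential indeterminate form.

For exponential indeterminate forms, take the natural log:
  Let L = lim(x→0) (5x)^(sin(7x))
  Then ln(L) = lim(x→0) [exponent × ln(base)]
  Evaluate using L'Hôpital or standard limits, then exponentiate.
  L = 1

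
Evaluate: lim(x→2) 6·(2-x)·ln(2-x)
This is a 0·∞ indeterminate form.

Rewrite 0·∞ as a quotient (0/0 or ∞/∞ form), then apply L'Hôpital's rule:
  lim(x→2) 6·(2-x)·ln(2-x) = 0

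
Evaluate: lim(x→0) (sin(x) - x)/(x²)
This is a 0/0 indeterminate form.

Apply L'Hôpital's rule: differentiate numerator and denominator separately.
  f(x) = -x + sin(x)   ⇒   f'(x) = cos(x) - 1
  g(x) = x^2   ⇒   g'(x) = 2·x
  lim(x→0) f'(x)/g'(x) = lim(x→0) (cos(x) - 1)/(2·x)
  = 0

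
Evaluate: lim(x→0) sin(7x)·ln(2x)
This is a 0·∞ indeterminate form.

Rewrite 0·∞ as a quotient (0/0 or ∞/∞ form), then apply L'Hôpital's rule:
  lim(x→0) sin(7x)·ln(2x) = 0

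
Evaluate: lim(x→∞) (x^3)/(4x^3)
This is an ∞/∞ indeterminate form.

Apply L'Hôpital's rule: differentiate numerator and denominator separately.
  f(x) = x^3   ⇒   f'(x) = 3·x^2
  g(x) = 4·x^3   ⇒   g'(x) = 12·x^2
  lim(x→∞) f'(x)/g'(x) = lim(x→∞) (3·x^2)/(12·x^2)
  = 1/4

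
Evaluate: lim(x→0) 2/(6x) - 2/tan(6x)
This is an ∞-∞ indeterminate form.

Combine fractions or rationalize to convert ∞-∞ to 0/0 form:
  lim(x→0) 2/(6x) - 2/tan(6x) = 0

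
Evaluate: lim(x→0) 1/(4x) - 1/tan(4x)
This is an ∞-∞ indeterminate form.

Combine fractions or rationalize to convert ∞-∞ to 0/0 form:
  lim(x→0) 1/(4x) - 1/tan(4x) = 0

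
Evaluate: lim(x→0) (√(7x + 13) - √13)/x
This is a standard limit.

Factor or rationalize the expression:
  lim(x→0) (√(7x + 13) - √13)/x = 7·sqrt(13)/26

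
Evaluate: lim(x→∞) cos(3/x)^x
This is an exponential indeterminate form.

For exponential indeterminate forms, take the natural log:
  Let L = lim(x→∞) cos(3/x)^x
  Then ln(L) = lim(x→∞) [exponent × ln(base)]
  Evaluate using L'Hôpital or standard limits, then exponentiate.
  L = 1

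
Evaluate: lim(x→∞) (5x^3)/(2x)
This is an ∞/∞ indeterminate form.

Apply L'Hôpital's rule: differentiate numerator and denominator separately.
  f(x) = 5·x^3   ⇒   f'(x) = 15·x^2
  g(x) = 2·x   ⇒   g'(x) = 2
  lim(x→∞) f'(x)/g'(x) = lim(x→∞) (15·x^2)/(2)
  = ∞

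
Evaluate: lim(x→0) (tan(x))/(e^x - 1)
This is a 0/0 indeterminate form.

Apply L'Hôpital's rule: differentiate numerator and denominator separately.
  f(x) = tan(x)   ⇒   f'(x) = tan(x)^2 + 1
  g(x) = e^(x) - 1   ⇒   g'(x) = e^(x)
  lim(x→0) f'(x)/g'(x) = lim(x→0) (tan(x)^2 + 1)/(e^(x))
  = 1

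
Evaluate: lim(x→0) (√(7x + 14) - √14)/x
This is a standard limit.

Factor or rationalize the expression:
  lim(x→0) (√(7x + 14) - √14)/x = sqrt(14)/4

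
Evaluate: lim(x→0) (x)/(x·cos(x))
This is a 0/0 indeterminate form.

Apply L'Hôpital's rule: differentiate numerator and denominator separately.
  f(x) = x   ⇒   f'(x) = 1
  g(x) = x·cos(x)   ⇒   g'(x) = -x·sin(x) + cos(x)
  lim(x→0) f'(x)/g'(x) = lim(x→0) (1)/(-x·sin(x) + cos(x))
  = 1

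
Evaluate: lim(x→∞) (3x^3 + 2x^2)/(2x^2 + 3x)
This is an ∞/∞ indeterminate form.

Apply L'Hôpital's rule: differentiate numerator and denominator separately.
  f(x) = 3·x^3 + 2·x^2   ⇒   f'(x) = 9·x^2 + 4·x
  g(x) = 2·x^2 + 3·x   ⇒   g'(x) = 4·x + 3
  lim(x→∞) f'(x)/g'(x) = lim(x→∞) (9·x^2 + 4·x)/(4·x + 3)
  = ∞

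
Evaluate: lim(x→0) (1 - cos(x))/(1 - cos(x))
This is a 0/0 indeterminate form.

Apply L'Hôpital's rule: differentiate numerator and denominator separately.
  f(x) = 1 - cos(x)   ⇒   f'(x) = sin(x)
  g(x) = 1 - cos(x)   ⇒   g'(x) = sin(x)
  lim(x→0) f'(x)/g'(x) = lim(x→0) (sin(x))/(sin(x))
  = 1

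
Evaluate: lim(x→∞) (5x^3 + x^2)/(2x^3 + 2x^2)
This is an ∞/∞ indeterminate form.

Apply L'Hôpital's rule: differentiate numerator and denominator separately.
  f(x) = 5·x^3 + x^2   ⇒   f'(x) = 15·x^2 + 2·x
  g(x) = 2·x^3 + 2·x^2   ⇒   g'(x) = 6·x^2 + 4·x
  lim(x→∞) f'(x)/g'(x) = lim(x→∞) (15·x^2 + 2·x)/(6·x^2 + 4·x)
  = 5/2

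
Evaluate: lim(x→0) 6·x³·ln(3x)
This is a 0·∞ indeterminate form.

Rewrite 0·∞ as a quotient (0/0 or ∞/∞ form), then apply L'Hôpital's rule:
  lim(x→0) 6·x³·ln(3x) = 0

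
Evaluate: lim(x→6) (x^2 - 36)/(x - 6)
This is a standard limit.

Factor or rationalize the expression:
  lim(x→6) (x^2 - 36)/(x - 6) = 12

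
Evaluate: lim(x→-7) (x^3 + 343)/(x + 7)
This is a standard limit.

Factor or rationalize the expression:
  lim(x→-7) (x^3 + 343)/(x + 7) = 147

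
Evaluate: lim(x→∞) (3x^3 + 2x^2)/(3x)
This is an ∞/∞ indeterminate form.

Apply L'Hôpital's rule: differentiate numerator and denominator separately.
  f(x) = 3·x^3 + 2·x^2   ⇒   f'(x) = 9·x^2 + 4·x
  g(x) = 3·x   ⇒   g'(x) = 3
  lim(x→∞) f'(x)/g'(x) = lim(x→∞) (9·x^2 + 4·x)/(3)
  = ∞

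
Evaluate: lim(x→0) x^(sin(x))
This is an exponential indeterminate form.

For exponential indeterminate forms, take the natural log:
  Let L = lim(x→0) x^(sin(x))
  Then ln(L) = lim(x→0) [exponent × ln(base)]
  Evaluate using L'Hôpital or standard limits, then exponentiate.
  L = 1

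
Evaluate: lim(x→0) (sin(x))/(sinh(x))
This is a 0/0 indeterminate form.

Apply L'Hôpital's rule: differentiate numerator and denominator separately.
  f(x) = sin(x)   ⇒   f'(x) = cos(x)
  g(x) = sinh(x)   ⇒   g'(x) = cosh(x)
  lim(x→0) f'(x)/g'(x) = lim(x→0) (cos(x))/(cosh(x))
  = 1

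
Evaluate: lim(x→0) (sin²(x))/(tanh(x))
This is a 0/0 indeterminate form.

Apply L'Hôpital's rule: differentiate numerator and denominator separately.
  f(x) = sin(x)^2   ⇒   f'(x) = 2·sin(x)·cos(x)
  g(x) = tanh(x)   ⇒   g'(x) = 1 - tanh(x)^2
  lim(x→0) f'(x)/g'(x) = lim(x→0) (2·sin(x)·cos(x))/(1 - tanh(x)^2)
  = 0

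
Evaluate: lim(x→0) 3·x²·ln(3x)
This is a 0·∞ indeterminate form.

Rewrite 0·∞ as a quotient (0/0 or ∞/∞ form), then apply L'Hôpital's rule:
  lim(x→0) 3·x²·ln(3x) = 0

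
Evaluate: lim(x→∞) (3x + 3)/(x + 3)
This is an ∞/∞ indeterminate form.

Apply L'Hôpital's rule: differentiate numerator and denominator separately.
  f(x) = 3·x + 3   ⇒   f'(x) = 3
  g(x) = x + 3   ⇒   g'(x) = 1
  lim(x→∞) f'(x)/g'(x) = lim(x→∞) (3)/(1)
  = 3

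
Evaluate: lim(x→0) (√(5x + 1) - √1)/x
This is a standard limit.

Factor or rationalize the expression:
  lim(x→0) (√(5x + 1) - √1)/x = 5/2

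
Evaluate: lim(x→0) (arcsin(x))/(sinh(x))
This is a 0/0 indeterminate form.

Apply L'Hôpital's rule: differentiate numerator and denominator separately.
  f(x) = asin(x)   ⇒   f'(x) = 1/sqrt(1 - x^2)
  g(x) = sinh(x)   ⇒   g'(x) = cosh(x)
  lim(x→0) f'(x)/g'(x) = lim(x→0) (1/sqrt(1 - x^2))/(cosh(x))
  = 1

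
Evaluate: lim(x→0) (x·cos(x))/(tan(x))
This is a 0/0 indeterminate form.

Apply L'Hôpital's rule: differentiate numerator and denominator separately.
  f(x) = x·cos(x)   ⇒   f'(x) = -x·sin(x) + cos(x)
  g(x) = tan(x)   ⇒   g'(x) = tan(x)^2 + 1
  lim(x→0) f'(x)/g'(x) = lim(x→0) (-x·sin(x) + cos(x))/(tan(x)^2 + 1)
  = 1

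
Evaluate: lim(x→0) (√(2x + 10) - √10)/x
This is a standard limit.

Factor or rationalize the expression:
  lim(x→0) (√(2x + 10) - √10)/x = sqrt(10)/10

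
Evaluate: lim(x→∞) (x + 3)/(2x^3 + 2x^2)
This is an ∞/∞ indeterminate form.

Apply L'Hôpital's rule: differentiate numerator and denominator separately.
  f(x) = x + 3   ⇒   f'(x) = 1
  g(x) = 2·x^3 + 2·x^2   ⇒   g'(x) = 6·x^2 + 4·x
  lim(x→∞) f'(x)/g'(x) = lim(x→∞) (1)/(6·x^2 + 4·x)
  = 0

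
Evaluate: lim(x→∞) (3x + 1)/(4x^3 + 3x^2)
This is an ∞/∞ indeterminate form.

Apply L'Hôpital's rule: differentiate numerator and denominator separately.
  f(x) = 3·x + 1   ⇒   f'(x) = 3
  g(x) = 4·x^3 + 3·x^2   ⇒   g'(x) = 12·x^2 + 6·x
  lim(x→∞) f'(x)/g'(x) = lim(x→∞) (3)/(12·x^2 + 6·x)
  = 0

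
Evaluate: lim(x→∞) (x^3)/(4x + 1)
This is an ∞/∞ indeterminate form.

Apply L'Hôpital's rule: differentiate numerator and denominator separately.
  f(x) = x^3   ⇒   f'(x) = 3·x^2
  g(x) = 4·x + 1   ⇒   g'(x) = 4
  lim(x→∞) f'(x)/g'(x) = lim(x→∞) (3·x^2)/(4)
  = ∞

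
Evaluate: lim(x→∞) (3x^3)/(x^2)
This is an ∞/∞ indeterminate form.

Apply L'Hôpital's rule: differentiate numerator and denominator separately.
  f(x) = 3·x^3   ⇒   f'(x) = 9·x^2
  g(x) = x^2   ⇒   g'(x) = 2·x
  lim(x→∞) f'(x)/g'(x) = lim(x→∞) (9·x^2)/(2·x)
  = ∞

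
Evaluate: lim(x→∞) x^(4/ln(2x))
This is an exponential indeterminate form.

For exponential indeterminate forms, take the natural log:
  Let L = lim(x→∞) x^(4/ln(2x))
  Then ln(L) = lim(x→∞) [exponent × ln(base)]
  Evaluate using L'Hôpital or standard limits, then exponentiate.
  L = e^(4)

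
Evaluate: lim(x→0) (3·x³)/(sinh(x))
This is a 0/0 indeterminate form.

Apply L'Hôpital's rule: differentiate numerator and denominator separately.
  f(x) = 3·x^3   ⇒   f'(x) = 9·x^2
  g(x) = sinh(x)   ⇒   g'(x) = cosh(x)
  lim(x→0) f'(x)/g'(x) = lim(x→0) (9·x^2)/(cosh(x))
  = 0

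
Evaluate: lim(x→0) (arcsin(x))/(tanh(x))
This is a 0/0 indeterminate form.

Apply L'Hôpital's rule: differentiate numerator and denominator separately.
  f(x) = asin(x)   ⇒   f'(x) = 1/sqrt(1 - x^2)
  g(x) = tanh(x)   ⇒   g'(x) = 1 - tanh(x)^2
  lim(x→0) f'(x)/g'(x) = lim(x→0) (1/sqrt(1 - x^2))/(1 - tanh(x)^2)
  = 1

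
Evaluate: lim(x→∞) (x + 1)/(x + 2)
This is an ∞/∞ indeterminate form.

Apply L'Hôpital's rule: differentiate numerator and denominator separately.
  f(x) = x + 1   ⇒   f'(x) = 1
  g(x) = x + 2   ⇒   g'(x) = 1
  lim(x→∞) f'(x)/g'(x) = lim(x→∞) (1)/(1)
  = 1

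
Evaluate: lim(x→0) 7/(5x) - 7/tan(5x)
This is an ∞-∞ indeterminate form.

Combine fractions or rationalize to convert ∞-∞ to 0/0 form:
  lim(x→0) 7/(5x) - 7/tan(5x) = 0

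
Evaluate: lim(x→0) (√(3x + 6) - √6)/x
This is a standard limit.

Factor or rationalize the expression:
  lim(x→0) (√(3x + 6) - √6)/x = sqrt(6)/4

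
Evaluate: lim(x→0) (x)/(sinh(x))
This is a 0/0 indeterminate form.

Apply L'Hôpital's rule: differentiate numerator and denominator separately.
  f(x) = x   ⇒   f'(x) = 1
  g(x) = sinh(x)   ⇒   g'(x) = cosh(x)
  lim(x→0) f'(x)/g'(x) = lim(x→0) (1)/(cosh(x))
  = 1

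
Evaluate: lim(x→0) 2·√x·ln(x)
This is a 0·∞ indeterminate form.

Rewrite 0·∞ as a quotient (0/0 or ∞/∞ form), then apply L'Hôpital's rule:
  lim(x→0) 2·√x·ln(x) = 0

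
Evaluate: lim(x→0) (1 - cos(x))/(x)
This is a 0/0 indeterminate form.

Apply L'Hôpital's rule: differentiate numerator and denominator separately.
  f(x) = 1 - cos(x)   ⇒   f'(x) = sin(x)
  g(x) = x   ⇒   g'(x) = 1
  lim(x→0) f'(x)/g'(x) = lim(x→0) (sin(x))/(1)
  = 0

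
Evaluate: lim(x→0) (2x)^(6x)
This is an exponential indeterminate form.

For exponential indeterminate forms, take the natural log:
  Let L = lim(x→0) (2x)^(6x)
  Then ln(L) = lim(x→0) [exponent × ln(base)]
  Evaluate using L'Hôpital or standard limits, then exponentiate.
  L = 1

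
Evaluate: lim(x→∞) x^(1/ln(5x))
This is an exponential indeterminate form.

For exponential indeterminate forms, take the natural log:
  Let L = lim(x→∞) x^(1/ln(5x))
  Then ln(L) = lim(x→∞) [exponent × ln(base)]
  Evaluate using L'Hôpital or standard limits, then exponentiate.
  L = e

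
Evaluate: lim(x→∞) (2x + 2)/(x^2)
This is an ∞/∞ indeterminate form.

Apply L'Hôpital's rule: differentiate numerator and denominator separately.
  f(x) = 2·x + 2   ⇒   f'(x) = 2
  g(x) = x^2   ⇒   g'(x) = 2·x
  lim(x→∞) f'(x)/g'(x) = lim(x→∞) (2)/(2·x)
  = 0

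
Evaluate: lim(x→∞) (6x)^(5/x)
This is an exponential indeterminate form.

For exponential indeterminate forms, take the natural log:
  Let L = lim(x→∞) (6x)^(5/x)
  Then ln(L) = lim(x→∞) [exponent × ln(base)]
  Evaluate using L'Hôpital or standard limits, then exponentiate.
  L = 1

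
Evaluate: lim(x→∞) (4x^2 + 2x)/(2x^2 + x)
This is an ∞/∞ indeterminate form.

Apply L'Hôpital's rule: differentiate numerator and denominator separately.
  f(x) = 4·x^2 + 2·x   ⇒   f'(x) = 8·x + 2
  g(x) = 2·x^2 + x   ⇒   g'(x) = 4·x + 1
  lim(x→∞) f'(x)/g'(x) = lim(x→∞) (8·x + 2)/(4·x + 1)
  = 2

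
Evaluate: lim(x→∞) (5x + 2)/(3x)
This is an ∞/∞ indeterminate form.

Apply L'Hôpital's rule: differentiate numerator and denominator separately.
  f(x) = 5·x + 2   ⇒   f'(x) = 5
  g(x) = 3·x   ⇒   g'(x) = 3
  lim(x→∞) f'(x)/g'(x) = lim(x→∞) (5)/(3)
  = 5/3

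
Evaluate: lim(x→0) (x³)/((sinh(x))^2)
This is a 0/0 indeterminate form.

Apply L'Hôpital's rule: differentiate numerator and denominator separately.
  f(x) = x^3   ⇒   f'(x) = 3·x^2
  g(x) = sinh(x)^2   ⇒   g'(x) = 2·sinh(x)·cosh(x)
  lim(x→0) f'(x)/g'(x) = lim(x→0) (3·x^2)/(2·sinh(x)·cosh(x))
  = 0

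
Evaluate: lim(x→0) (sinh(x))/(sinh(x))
This is a 0/0 indeterminate form.

Apply L'Hôpital's rule: differentiate numerator and denominator separately.
  f(x) = sinh(x)   ⇒   f'(x) = cosh(x)
  g(x) = sinh(x)   ⇒   g'(x) = cosh(x)
  lim(x→0) f'(x)/g'(x) = lim(x→0) (cosh(x))/(cosh(x))
  = 1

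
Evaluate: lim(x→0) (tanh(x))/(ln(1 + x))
This is a 0/0 indeterminate form.

Apply L'Hôpital's rule: differentiate numerator and denominator separately.
  f(x) = tanh(x)   ⇒   f'(x) = 1 - tanh(x)^2
  g(x) = ln(x + 1)   ⇒   g'(x) = 1/(x + 1)
  lim(x→0) f'(x)/g'(x) = lim(x→0) (1 - tanh(x)^2)/(1/(x + 1))
  = 1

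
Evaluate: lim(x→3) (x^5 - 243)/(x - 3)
This is a standard limit.

Factor or rationalize the expression:
  lim(x→3) (x^5 - 243)/(x - 3) = 405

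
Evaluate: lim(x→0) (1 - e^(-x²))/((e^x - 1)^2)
This is a 0/0 indeterminate form.

Apply L'Hôpital's rule: differentiate numerator and denominator separately.
  f(x) = 1 - e^(-x^2)   ⇒   f'(x) = 2·x·e^(-x^2)
  g(x) = (e^(x) - 1)^2   ⇒   g'(x) = 2·(e^(x) - 1)·e^(x)
  lim(x→0) f'(x)/g'(x) = lim(x→0) (2·x·e^(-x^2))/(2·(e^(x) - 1)·e^(x))
  = 1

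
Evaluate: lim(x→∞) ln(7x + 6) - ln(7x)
This is an ∞-∞ indeterminate form.

Combine fractions or rationalize to convert ∞-∞ to 0/0 form:
  lim(x→∞) ln(7x + 6) - ln(7x) = 0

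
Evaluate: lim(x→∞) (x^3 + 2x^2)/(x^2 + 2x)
This is an ∞/∞ indeterminate form.

Apply L'Hôpital's rule: differentiate numerator and denominator separately.
  f(x) = x^3 + 2·x^2   ⇒   f'(x) = 3·x^2 + 4·x
  g(x) = x^2 + 2·x   ⇒   g'(x) = 2·x + 2
  lim(x→∞) f'(x)/g'(x) = lim(x→∞) (3·x^2 + 4·x)/(2·x + 2)
  = ∞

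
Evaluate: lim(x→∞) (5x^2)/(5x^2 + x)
This is an ∞/∞ indeterminate form.

Apply L'Hôpital's rule: differentiate numerator and denominator separately.
  f(x) = 5·x^2   ⇒   f'(x) = 10·x
  g(x) = 5·x^2 + x   ⇒   g'(x) = 10·x + 1
  lim(x→∞) f'(x)/g'(x) = lim(x→∞) (10·x)/(10·x + 1)
  = 1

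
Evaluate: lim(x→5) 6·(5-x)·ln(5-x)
This is a 0·∞ indeterminate form.

Rewrite 0·∞ as a quotient (0/0 or ∞/∞ form), then apply L'Hôpital's rule:
  lim(x→5) 6·(5-x)·ln(5-x) = 0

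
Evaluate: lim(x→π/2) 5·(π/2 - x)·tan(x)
This is a 0·∞ indeterminate form.

Rewrite 0·∞ as a quotient (0/0 or ∞/∞ form), then apply L'Hôpital's rule:
  lim(x→π/2) 5·(π/2 - x)·tan(x) = 5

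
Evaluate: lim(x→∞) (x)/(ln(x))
This is an ∞/∞ indeterminate form.

Apply L'Hôpital's rule: differentiate numerator and denominator separately.
  f(x) = x   ⇒   f'(x) = 1
  g(x) = ln(x)   ⇒   g'(x) = 1/x
  lim(x→∞) f'(x)/g'(x) = lim(x→∞) (1)/(1/x)
  = ∞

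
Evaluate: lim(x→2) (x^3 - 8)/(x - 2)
This is a standard limit.

Factor or rationalize the expression:
  lim(x→2) (x^3 - 8)/(x - 2) = 12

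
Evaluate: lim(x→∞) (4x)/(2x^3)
This is an ∞/∞ indeterminate form.

Apply L'Hôpital's rule: differentiate numerator and denominator separately.
  f(x) = 4·x   ⇒   f'(x) = 4
  g(x) = 2·x^3   ⇒   g'(x) = 6·x^2
  lim(x→∞) f'(x)/g'(x) = lim(x→∞) (4)/(6·x^2)
  = 0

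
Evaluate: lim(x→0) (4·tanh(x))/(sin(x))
This is a 0/0 indeterminate form.

Apply L'Hôpital's rule: differentiate numerator and denominator separately.
  f(x) = 4·tanh(x)   ⇒   f'(x) = 4 - 4·tanh(x)^2
  g(x) = sin(x)   ⇒   g'(x) = cos(x)
  lim(x→0) f'(x)/g'(x) = lim(x→0) (4 - 4·tanh(x)^2)/(cos(x))
  = 4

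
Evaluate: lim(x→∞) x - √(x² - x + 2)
This is an ∞-∞ indeterminate form.

Combine fractions or rationalize to convert ∞-∞ to 0/0 form:
  lim(x→∞) x - √(x² - x + 2) = 1/2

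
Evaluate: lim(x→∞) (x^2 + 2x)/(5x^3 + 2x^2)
This is an ∞/∞ indeterminate form.

Apply L'Hôpital's rule: differentiate numerator and denominator separately.
  f(x) = x^2 + 2·x   ⇒   f'(x) = 2·x + 2
  g(x) = 5·x^3 + 2·x^2   ⇒   g'(x) = 15·x^2 + 4·x
  lim(x→∞) f'(x)/g'(x) = lim(x→∞) (2·x + 2)/(15·x^2 + 4·x)
  = 0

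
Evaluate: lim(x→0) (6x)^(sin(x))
This is an exponential indeterminate form.

For exponential indeterminate forms, take the natural log:
  Let L = lim(x→0) (6x)^(sin(x))
  Then ln(L) = lim(x→0) [exponent × ln(base)]
  Evaluate using L'Hôpital or standard limits, then exponentiate.
  L = 1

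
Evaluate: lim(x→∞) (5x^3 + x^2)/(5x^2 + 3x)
This is an ∞/∞ indeterminate form.

Apply L'Hôpital's rule: differentiate numerator and denominator separately.
  f(x) = 5·x^3 + x^2   ⇒   f'(x) = 15·x^2 + 2·x
  g(x) = 5·x^2 + 3·x   ⇒   g'(x) = 10·x + 3
  lim(x→∞) f'(x)/g'(x) = lim(x→∞) (15·x^2 + 2·x)/(10·x + 3)
  = ∞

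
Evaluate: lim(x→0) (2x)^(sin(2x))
This is an exponential indeterminate form.

For exponential indeterminate forms, take the natural log:
  Let L = lim(x→0) (2x)^(sin(2x))
  Then ln(L) = lim(x→0) [exponent × ln(base)]
  Evaluate using L'Hôpital or standard limits, then exponentiate.
  L = 1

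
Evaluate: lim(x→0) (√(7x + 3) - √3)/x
This is a standard limit.

Factor or rationalize the expression:
  lim(x→0) (√(7x + 3) - √3)/x = 7·sqrt(3)/6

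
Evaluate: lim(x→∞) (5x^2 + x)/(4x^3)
This is an ∞/∞ indeterminate form.

Apply L'Hôpital's rule: differentiate numerator and denominator separately.
  f(x) = 5·x^2 + x   ⇒   f'(x) = 10·x + 1
  g(x) = 4·x^3   ⇒   g'(x) = 12·x^2
  lim(x→∞) f'(x)/g'(x) = lim(x→∞) (10·x + 1)/(12·x^2)
  = 0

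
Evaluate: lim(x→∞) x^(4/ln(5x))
This is an exponential indeterminate form.

For exponential indeterminate forms, take the natural log:
  Let L = lim(x→∞) x^(4/ln(5x))
  Then ln(L) = lim(x→∞) [exponent × ln(base)]
  Evaluate using L'Hôpital or standard limits, then exponentiate.
  L = e^(4)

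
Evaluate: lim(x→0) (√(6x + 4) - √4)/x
This is a standard limit.

Factor or rationalize the expression:
  lim(x→0) (√(6x + 4) - √4)/x = 3/2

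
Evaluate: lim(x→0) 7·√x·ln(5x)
This is a 0·∞ indeterminate form.

Rewrite 0·∞ as a quotient (0/0 or ∞/∞ form), then apply L'Hôpital's rule:
  lim(x→0) 7·√x·ln(5x) = 0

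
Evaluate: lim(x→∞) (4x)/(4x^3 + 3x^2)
This is an ∞/∞ indeterminate form.

Apply L'Hôpital's rule: differentiate numerator and denominator separately.
  f(x) = 4·x   ⇒   f'(x) = 4
  g(x) = 4·x^3 + 3·x^2   ⇒   g'(x) = 12·x^2 + 6·x
  lim(x→∞) f'(x)/g'(x) = lim(x→∞) (4)/(12·x^2 + 6·x)
  = 0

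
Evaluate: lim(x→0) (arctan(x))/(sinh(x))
This is a 0/0 indeterminate form.

Apply L'Hôpital's rule: differentiate numerator and denominator separately.
  f(x) = atan(x)   ⇒   f'(x) = 1/(x^2 + 1)
  g(x) = sinh(x)   ⇒   g'(x) = cosh(x)
  lim(x→0) f'(x)/g'(x) = lim(x→0) (1/(x^2 + 1))/(cosh(x))
  = 1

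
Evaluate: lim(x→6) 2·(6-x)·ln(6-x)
This is a 0·∞ indeterminate form.

Rewrite 0·∞ as a quotient (0/0 or ∞/∞ form), then apply L'Hôpital's rule:
  lim(x→6) 2·(6-x)·ln(6-x) = 0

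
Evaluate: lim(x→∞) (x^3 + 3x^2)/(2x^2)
This is an ∞/∞ indeterminate form.

Apply L'Hôpital's rule: differentiate numerator and denominator separately.
  f(x) = x^3 + 3·x^2   ⇒   f'(x) = 3·x^2 + 6·x
  g(x) = 2·x^2   ⇒   g'(x) = 4·x
  lim(x→∞) f'(x)/g'(x) = lim(x→∞) (3·x^2 + 6·x)/(4·x)
  = ∞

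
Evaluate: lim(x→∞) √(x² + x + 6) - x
This is an ∞-∞ indeterminate form.

Combine fractions or rationalize to convert ∞-∞ to 0/0 form:
  lim(x→∞) √(x² + x + 6) - x = 1/2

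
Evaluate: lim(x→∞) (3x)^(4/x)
This is an exponential indeterminate form.

For exponential indeterminate forms, take the natural log:
  Let L = lim(x→∞) (3x)^(4/x)
  Then ln(L) = lim(x→∞) [exponent × ln(base)]
  Evaluate using L'Hôpital or standard limits, then exponentiate.
  L = 1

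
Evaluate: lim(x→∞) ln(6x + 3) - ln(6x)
This is an ∞-∞ indeterminate form.

Combine fractions or rationalize to convert ∞-∞ to 0/0 form:
  lim(x→∞) ln(6x + 3) - ln(6x) = 0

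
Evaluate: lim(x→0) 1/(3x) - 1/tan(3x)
This is an ∞-∞ indeterminate form.

Combine fractions or rationalize to convert ∞-∞ to 0/0 form:
  lim(x→0) 1/(3x) - 1/tan(3x) = 0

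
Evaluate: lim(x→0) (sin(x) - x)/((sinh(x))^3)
This is a 0/0 indeterminate form.

Apply L'Hôpital's rule: differentiate numerator and denominator separately.
  f(x) = -x + sin(x)   ⇒   f'(x) = cos(x) - 1
  g(x) = sinh(x)^3   ⇒   g'(x) = 3·sinh(x)^2·cosh(x)
  lim(x→0) f'(x)/g'(x) = lim(x→0) (cos(x) - 1)/(3·sinh(x)^2·cosh(x))
  = -1/6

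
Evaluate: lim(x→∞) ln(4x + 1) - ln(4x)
This is an ∞-∞ indeterminate form.

Combine fractions or rationalize to convert ∞-∞ to 0/0 form:
  lim(x→∞) ln(4x + 1) - ln(4x) = 0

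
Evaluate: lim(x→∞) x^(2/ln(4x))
This is an exponential indeterminate form.

For exponential indeterminate forms, take the natural log:
  Let L = lim(x→∞) x^(2/ln(4x))
  Then ln(L) = lim(x→∞) [exponent × ln(base)]
  Evaluate using L'Hôpital or standard limits, then exponentiate.
  L = e²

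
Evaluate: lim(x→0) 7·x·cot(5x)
This is a 0·∞ indeterminate form.

Rewrite 0·∞ as a quotient (0/0 or ∞/∞ form), then apply L'Hôpital's rule:
  lim(x→0) 7·x·cot(5x) = 7/5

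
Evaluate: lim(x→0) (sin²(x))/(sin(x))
This is a 0/0 indeterminate form.

Apply L'Hôpital's rule: differentiate numerator and denominator separately.
  f(x) = sin(x)^2   ⇒   f'(x) = 2·sin(x)·cos(x)
  g(x) = sin(x)   ⇒   g'(x) = cos(x)
  lim(x→0) f'(x)/g'(x) = lim(x→0) (2·sin(x)·cos(x))/(cos(x))
  = 0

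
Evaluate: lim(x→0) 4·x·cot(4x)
This is a 0·∞ indeterminate form.

Rewrite 0·∞ as a quotient (0/0 or ∞/∞ form), then apply L'Hôpital's rule:
  lim(x→0) 4·x·cot(4x) = 1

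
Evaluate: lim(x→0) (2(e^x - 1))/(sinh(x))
This is a 0/0 indeterminate form.

Apply L'Hôpital's rule: differentiate numerator and denominator separately.
  f(x) = 2·e^(x) - 2   ⇒   f'(x) = 2·e^(x)
  g(x) = sinh(x)   ⇒   g'(x) = cosh(x)
  lim(x→0) f'(x)/g'(x) = lim(x→0) (2·e^(x))/(cosh(x))
  = 2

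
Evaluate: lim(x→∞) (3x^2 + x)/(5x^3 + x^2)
This is an ∞/∞ indeterminate form.

Apply L'Hôpital's rule: differentiate numerator and denominator separately.
  f(x) = 3·x^2 + x   ⇒   f'(x) = 6·x + 1
  g(x) = 5·x^3 + x^2   ⇒   g'(x) = 15·x^2 + 2·x
  lim(x→∞) f'(x)/g'(x) = lim(x→∞) (6·x + 1)/(15·x^2 + 2·x)
  = 0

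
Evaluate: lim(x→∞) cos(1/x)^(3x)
This is an exponential indeterminate form.

For exponential indeterminate forms, take the natural log:
  Let L = lim(x→∞) cos(1/x)^(3x)
  Then ln(L) = lim(x→∞) [exponent × ln(base)]
  Evaluate using L'Hôpital or standard limits, then exponentiate.
  L = 1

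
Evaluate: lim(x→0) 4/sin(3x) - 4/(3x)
This is an ∞-∞ indeterminate form.

Combine fractions or rationalize to convert ∞-∞ to 0/0 form:
  lim(x→0) 4/sin(3x) - 4/(3x) = 0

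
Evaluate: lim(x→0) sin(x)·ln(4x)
This is a 0·∞ indeterminate form.

Rewrite 0·∞ as a quotient (0/0 or ∞/∞ form), then apply L'Hôpital's rule:
  lim(x→0) sin(x)·ln(4x) = 0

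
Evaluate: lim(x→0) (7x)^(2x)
This is an exponential indeterminate form.

For exponential indeterminate forms, take the natural log:
  Let L = lim(x→0) (7x)^(2x)
  Then ln(L) = lim(x→0) [exponent × ln(base)]
  Evaluate using L'Hôpital or standard limits, then exponentiate.
  L = 1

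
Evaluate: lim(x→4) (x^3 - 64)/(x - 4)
This is a standard limit.

Factor or rationalize the expression:
  lim(x→4) (x^3 - 64)/(x - 4) = 48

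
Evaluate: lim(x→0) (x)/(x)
This is a 0/0 indeterminate form.

Apply L'Hôpital's rule: differentiate numerator and denominator separately.
  f(x) = x   ⇒   f'(x) = 1
  g(x) = x   ⇒   g'(x) = 1
  lim(x→0) f'(x)/g'(x) = lim(x→0) (1)/(1)
  = 1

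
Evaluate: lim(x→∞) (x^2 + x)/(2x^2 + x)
This is an ∞/∞ indeterminate form.

Apply L'Hôpital's rule: differentiate numerator and denominator separately.
  f(x) = x^2 + x   ⇒   f'(x) = 2·x + 1
  g(x) = 2·x^2 + x   ⇒   g'(x) = 4·x + 1
  lim(x→∞) f'(x)/g'(x) = lim(x→∞) (2·x + 1)/(4·x + 1)
  = 1/2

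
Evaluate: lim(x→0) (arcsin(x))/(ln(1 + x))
This is a 0/0 indeterminate form.

Apply L'Hôpital's rule: differentiate numerator and denominator separately.
  f(x) = asin(x)   ⇒   f'(x) = 1/sqrt(1 - x^2)
  g(x) = ln(x + 1)   ⇒   g'(x) = 1/(x + 1)
  lim(x→0) f'(x)/g'(x) = lim(x→0) (1/sqrt(1 - x^2))/(1/(x + 1))
  = 1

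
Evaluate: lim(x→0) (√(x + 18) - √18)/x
This is a standard limit.

Factor or rationalize the expression:
  lim(x→0) (√(x + 18) - √18)/x = sqrt(2)/12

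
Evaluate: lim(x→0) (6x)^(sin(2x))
This is an exponential indeterminate form.

For exponential indeterminate forms, take the natural log:
  Let L = lim(x→0) (6x)^(sin(2x))
  Then ln(L) = lim(x→0) [exponent × ln(base)]
  Evaluate using L'Hôpital or standard limits, then exponentiate.
  L = 1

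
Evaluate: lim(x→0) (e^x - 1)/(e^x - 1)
This is a 0/0 indeterminate form.

Apply L'Hôpital's rule: differentiate numerator and denominator separately.
  f(x) = e^(x) - 1   ⇒   f'(x) = e^(x)
  g(x) = e^(x) - 1   ⇒   g'(x) = e^(x)
  lim(x→0) f'(x)/g'(x) = lim(x→0) (e^(x))/(e^(x))
  = 1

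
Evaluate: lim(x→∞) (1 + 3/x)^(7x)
This is an exponential indeterminate form.

For exponential indeterminate forms, take the natural log:
  Let L = lim(x→∞) (1 + 3/x)^(7x)
  Then ln(L) = lim(x→∞) [exponent × ln(base)]
  Evaluate using L'Hôpital or standard limits, then exponentiate.
  L = e^(21)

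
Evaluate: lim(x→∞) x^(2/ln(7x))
This is an exponential indeterminate form.

For exponential indeterminate forms, take the natural log:
  Let L = lim(x→∞) x^(2/ln(7x))
  Then ln(L) = lim(x→∞) [exponent × ln(base)]
  Evaluate using L'Hôpital or standard limits, then exponentiate.
  L = e²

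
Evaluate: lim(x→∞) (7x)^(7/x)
This is an exponential indeterminate form.

For exponential indeterminate forms, take the natural log:
  Let L = lim(x→∞) (7x)^(7/x)
  Then ln(L) = lim(x→∞) [exponent × ln(base)]
  Evaluate using L'Hôpital or standard limits, then exponentiate.
  L = 1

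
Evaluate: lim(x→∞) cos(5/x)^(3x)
This is an exponential indeterminate form.

For exponential indeterminate forms, take the natural log:
  Let L = lim(x→∞) cos(5/x)^(3x)
  Then ln(L) = lim(x→∞) [exponent × ln(base)]
  Evaluate using L'Hôpital or standard limits, then exponentiate.
  L = 1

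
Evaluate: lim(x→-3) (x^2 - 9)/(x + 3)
This is a standard limit.

Factor or rationalize the expression:
  lim(x→-3) (x^2 - 9)/(x + 3) = -6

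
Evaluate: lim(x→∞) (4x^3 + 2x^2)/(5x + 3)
This is an ∞/∞ indeterminate form.

Apply L'Hôpital's rule: differentiate numerator and denominator separately.
  f(x) = 4·x^3 + 2·x^2   ⇒   f'(x) = 12·x^2 + 4·x
  g(x) = 5·x + 3   ⇒   g'(x) = 5
  lim(x→∞) f'(x)/g'(x) = lim(x→∞) (12·x^2 + 4·x)/(5)
  = ∞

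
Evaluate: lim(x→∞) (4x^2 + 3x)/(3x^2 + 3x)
This is an ∞/∞ indeterminate form.

Apply L'Hôpital's rule: differentiate numerator and denominator separately.
  f(x) = 4·x^2 + 3·x   ⇒   f'(x) = 8·x + 3
  g(x) = 3·x^2 + 3·x   ⇒   g'(x) = 6·x + 3
  lim(x→∞) f'(x)/g'(x) = lim(x→∞) (8·x + 3)/(6·x + 3)
  = 4/3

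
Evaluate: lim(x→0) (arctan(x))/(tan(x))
This is a 0/0 indeterminate form.

Apply L'Hôpital's rule: differentiate numerator and denominator separately.
  f(x) = atan(x)   ⇒   f'(x) = 1/(x^2 + 1)
  g(x) = tan(x)   ⇒   g'(x) = tan(x)^2 + 1
  lim(x→0) f'(x)/g'(x) = lim(x→0) (1/(x^2 + 1))/(tan(x)^2 + 1)
  = 1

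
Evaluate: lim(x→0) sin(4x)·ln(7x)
This is a 0·∞ indeterminate form.

Rewrite 0·∞ as a quotient (0/0 or ∞/∞ form), then apply L'Hôpital's rule:
  lim(x→0) sin(4x)·ln(7x) = 0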